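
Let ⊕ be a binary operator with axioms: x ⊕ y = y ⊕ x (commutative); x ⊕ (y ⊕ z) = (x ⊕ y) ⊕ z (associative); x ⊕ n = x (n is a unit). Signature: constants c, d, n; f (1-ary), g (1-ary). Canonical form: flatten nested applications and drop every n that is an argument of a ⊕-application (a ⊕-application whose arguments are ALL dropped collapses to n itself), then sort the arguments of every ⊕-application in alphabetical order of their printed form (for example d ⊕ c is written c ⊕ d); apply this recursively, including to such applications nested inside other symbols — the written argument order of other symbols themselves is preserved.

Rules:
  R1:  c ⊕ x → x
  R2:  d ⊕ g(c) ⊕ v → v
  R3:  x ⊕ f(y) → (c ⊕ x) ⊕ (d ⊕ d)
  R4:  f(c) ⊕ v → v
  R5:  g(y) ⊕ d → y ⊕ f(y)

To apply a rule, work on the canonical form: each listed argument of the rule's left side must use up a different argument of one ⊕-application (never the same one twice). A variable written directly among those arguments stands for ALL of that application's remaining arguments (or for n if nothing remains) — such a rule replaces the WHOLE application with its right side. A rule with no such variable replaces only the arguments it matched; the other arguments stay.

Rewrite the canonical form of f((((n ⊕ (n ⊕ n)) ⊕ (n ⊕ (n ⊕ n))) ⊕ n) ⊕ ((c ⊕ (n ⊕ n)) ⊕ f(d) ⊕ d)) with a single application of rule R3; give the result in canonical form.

Canonical form:  f(c ⊕ d ⊕ f(d))
Match R3:  consume f(d);  x := c ⊕ d, y := d
The variable takes the whole remainder — replace the entire application.
Result:  f(c ⊕ c ⊕ d ⊕ d ⊕ d)

Answer: f(c ⊕ c ⊕ d ⊕ d ⊕ d)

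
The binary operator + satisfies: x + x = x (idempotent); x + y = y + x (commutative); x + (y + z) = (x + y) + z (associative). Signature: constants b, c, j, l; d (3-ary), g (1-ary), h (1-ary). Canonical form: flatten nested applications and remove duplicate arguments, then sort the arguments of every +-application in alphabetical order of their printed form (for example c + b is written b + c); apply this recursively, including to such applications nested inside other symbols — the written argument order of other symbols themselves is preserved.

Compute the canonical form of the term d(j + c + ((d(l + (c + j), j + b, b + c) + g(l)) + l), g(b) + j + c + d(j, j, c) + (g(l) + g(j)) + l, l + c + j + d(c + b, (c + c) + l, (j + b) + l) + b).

Focus inside:  j + c + ((d(l + (c + j), j + b, b + c) + g(l)) + l)
Flatten:  j + c + d(l + (c + j), j + b, b + c) + g(l) + l
Simplify inside:  d(l + (c + j), j + b, b + c)  →  d(c + j + l, b + j, b + c)
Order the arguments:  c + d(c + j + l, b + j, b + c) + g(l) + j + l
Reassemble:  d(c + d(c + j + l, b + j, b + c) + g(l) + j + l, c + d(j, j, c) + g(b) + g(j) + g(l) + j + l, b + c + d(b + c, c + l, b + j + l) + j + l)

Answer: d(c + d(c + j + l, b + j, b + c) + g(l) + j + l, c + d(j, j, c) + g(b) + g(j) + g(l) + j + l, b + c + d(b + c, c + l, b + j + l) + j + l)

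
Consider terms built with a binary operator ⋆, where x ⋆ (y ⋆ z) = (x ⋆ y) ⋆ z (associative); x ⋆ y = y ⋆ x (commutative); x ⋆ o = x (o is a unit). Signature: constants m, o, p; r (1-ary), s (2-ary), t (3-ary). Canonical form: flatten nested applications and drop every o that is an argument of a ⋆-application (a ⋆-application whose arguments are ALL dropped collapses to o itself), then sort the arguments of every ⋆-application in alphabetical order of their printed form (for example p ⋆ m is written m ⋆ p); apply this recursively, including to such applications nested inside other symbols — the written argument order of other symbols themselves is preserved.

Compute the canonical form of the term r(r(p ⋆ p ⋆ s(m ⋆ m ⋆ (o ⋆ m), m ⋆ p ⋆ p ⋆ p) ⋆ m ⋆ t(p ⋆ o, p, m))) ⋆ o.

Answer: r(r(m ⋆ p ⋆ p ⋆ s(m ⋆ m ⋆ m, m ⋆ p ⋆ p ⋆ p) ⋆ t(p, p, m)))

Derivation:
Inside:  r(r(p ⋆ p ⋆ s(m ⋆ m ⋆ (o ⋆ m), m ⋆ p ⋆ p ⋆ p) ⋆ m ⋆ t(p ⋆ o, p, m)))  →  r(r(m ⋆ p ⋆ p ⋆ s(m ⋆ m ⋆ m, m ⋆ p ⋆ p ⋆ p) ⋆ t(p, p, m)))
Drop the unit:  drop o
Sort:  r(r(m ⋆ p ⋆ p ⋆ s(m ⋆ m ⋆ m, m ⋆ p ⋆ p ⋆ p) ⋆ t(p, p, m)))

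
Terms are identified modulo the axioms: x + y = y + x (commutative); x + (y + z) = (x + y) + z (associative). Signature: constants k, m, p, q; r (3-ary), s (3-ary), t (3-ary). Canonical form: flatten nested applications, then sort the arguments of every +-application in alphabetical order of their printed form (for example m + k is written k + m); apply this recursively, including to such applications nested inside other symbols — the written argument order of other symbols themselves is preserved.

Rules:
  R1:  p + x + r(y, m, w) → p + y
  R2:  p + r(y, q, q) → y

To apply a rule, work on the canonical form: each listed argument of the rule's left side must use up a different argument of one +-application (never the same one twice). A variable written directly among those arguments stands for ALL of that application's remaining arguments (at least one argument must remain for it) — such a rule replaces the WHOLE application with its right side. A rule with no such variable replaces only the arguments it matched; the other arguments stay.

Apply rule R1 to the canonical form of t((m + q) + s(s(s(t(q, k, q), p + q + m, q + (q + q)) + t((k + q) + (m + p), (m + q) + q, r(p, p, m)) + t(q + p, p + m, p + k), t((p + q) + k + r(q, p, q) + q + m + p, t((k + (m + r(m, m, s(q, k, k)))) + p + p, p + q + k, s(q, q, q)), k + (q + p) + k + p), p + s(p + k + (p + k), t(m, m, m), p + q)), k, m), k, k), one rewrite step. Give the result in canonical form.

Canonical form:  t(m + q + s(s(s(t(q, k, q), m + p + q, q + q + q) + t(k + m + p + q, m + q + q, r(p, p, m)) + t(p + q, m + p, k + p), t(k + m + p + p + q + q + r(q, p, q), t(k + m + p + p + r(m, m, s(q, k, k)), k + p + q, s(q, q, q)), k + k + p + p + q), p + s(k + k + p + p, t(m, m, m), p + q)), k, m), k, k)
R1 matches:  uses p, r(m, m, s(q, k, k));  w := s(q, k, k), x := k + m + p, y := m
Every leftover argument binds to the variable; the entire application is replaced.
Result:  t(m + q + s(s(s(t(q, k, q), m + p + q, q + q + q) + t(k + m + p + q, m + q + q, r(p, p, m)) + t(p + q, m + p, k + p), t(k + m + p + p + q + q + r(q, p, q), t(m + p, k + p + q, s(q, q, q)), k + k + p + p + q), p + s(k + k + p + p, t(m, m, m), p + q)), k, m), k, k)

Answer: t(m + q + s(s(s(t(q, k, q), m + p + q, q + q + q) + t(k + m + p + q, m + q + q, r(p, p, m)) + t(p + q, m + p, k + p), t(k + m + p + p + q + q + r(q, p, q), t(m + p, k + p + q, s(q, q, q)), k + k + p + p + q), p + s(k + k + p + p, t(m, m, m), p + q)), k, m), k, k)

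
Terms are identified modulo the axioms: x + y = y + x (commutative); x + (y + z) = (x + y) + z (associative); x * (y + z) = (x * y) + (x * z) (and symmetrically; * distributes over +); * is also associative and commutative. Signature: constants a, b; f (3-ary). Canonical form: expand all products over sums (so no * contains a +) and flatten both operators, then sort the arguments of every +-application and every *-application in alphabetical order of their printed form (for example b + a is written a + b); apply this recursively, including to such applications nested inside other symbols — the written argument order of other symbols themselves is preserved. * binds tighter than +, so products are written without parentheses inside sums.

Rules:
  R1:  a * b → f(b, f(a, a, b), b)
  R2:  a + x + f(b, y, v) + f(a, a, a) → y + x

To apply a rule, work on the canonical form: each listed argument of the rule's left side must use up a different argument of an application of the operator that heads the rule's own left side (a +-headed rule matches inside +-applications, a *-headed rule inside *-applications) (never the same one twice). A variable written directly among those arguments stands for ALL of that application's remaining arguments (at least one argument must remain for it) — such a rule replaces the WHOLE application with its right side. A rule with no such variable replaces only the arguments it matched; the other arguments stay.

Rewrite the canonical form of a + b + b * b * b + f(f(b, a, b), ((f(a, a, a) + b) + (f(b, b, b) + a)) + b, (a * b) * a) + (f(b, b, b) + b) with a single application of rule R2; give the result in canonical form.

Answer: a + b + b + b * b * b + f(b, b, b) + f(f(b, a, b), b + b + b, a * a * b)

Derivation:
Canonical form:  a + b + b + b * b * b + f(b, b, b) + f(f(b, a, b), a + b + b + f(a, a, a) + f(b, b, b), a * a * b)
R2 matches:  uses a, f(a, a, a), f(b, b, b);  v := b, x := b + b, y := b
Every leftover argument binds to the variable; the entire application is replaced.
Result:  a + b + b + b * b * b + f(b, b, b) + f(f(b, a, b), b + b + b, a * a * b)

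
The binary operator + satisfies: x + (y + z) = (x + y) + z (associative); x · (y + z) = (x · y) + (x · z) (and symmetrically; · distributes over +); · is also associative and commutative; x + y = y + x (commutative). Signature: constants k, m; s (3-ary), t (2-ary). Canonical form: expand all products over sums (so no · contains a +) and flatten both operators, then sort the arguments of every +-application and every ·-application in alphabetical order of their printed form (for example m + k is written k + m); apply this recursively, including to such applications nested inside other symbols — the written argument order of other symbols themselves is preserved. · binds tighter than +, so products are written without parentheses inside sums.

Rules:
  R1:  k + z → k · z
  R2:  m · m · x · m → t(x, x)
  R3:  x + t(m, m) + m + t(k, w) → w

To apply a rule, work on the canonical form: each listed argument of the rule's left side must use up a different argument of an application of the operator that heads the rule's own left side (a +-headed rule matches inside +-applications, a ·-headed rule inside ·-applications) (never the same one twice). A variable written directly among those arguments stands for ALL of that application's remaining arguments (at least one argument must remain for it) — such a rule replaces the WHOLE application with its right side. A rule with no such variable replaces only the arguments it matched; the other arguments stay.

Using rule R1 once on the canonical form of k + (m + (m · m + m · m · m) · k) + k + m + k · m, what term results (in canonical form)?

Answer: k · k + k · k · m + k · k · m · m + k · k · m · m · m + k · m + k · m

Derivation:
Canonical form:  k + k + k · m + k · m · m + k · m · m · m + m + m
Match R1:  consume k;  z := k + k · m + k · m · m + k · m · m · m + m + m
The variable takes the whole remainder — replace the entire application.
Giving:  k · k + k · k · m + k · k · m · m + k · k · m · m · m + k · m + k · m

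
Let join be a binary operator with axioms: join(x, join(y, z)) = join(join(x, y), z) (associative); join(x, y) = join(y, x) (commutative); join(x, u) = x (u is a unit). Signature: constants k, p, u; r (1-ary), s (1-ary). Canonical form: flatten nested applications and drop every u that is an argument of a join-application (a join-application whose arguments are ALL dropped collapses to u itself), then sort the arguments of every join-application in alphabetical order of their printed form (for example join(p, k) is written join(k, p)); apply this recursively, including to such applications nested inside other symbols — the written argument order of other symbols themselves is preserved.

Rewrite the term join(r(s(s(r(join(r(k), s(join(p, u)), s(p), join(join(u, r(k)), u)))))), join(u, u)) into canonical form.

Answer: r(s(s(r(join(r(k), r(k), s(p), s(p))))))

Derivation:
Un-nest:  join(r(s(s(r(join(r(k), s(join(p, u)), s(p), join(join(u, r(k)), u)))))), u, u)
Canonicalize subterm:  r(s(s(r(join(r(k), s(join(p, u)), s(p), join(join(u, r(k)), u))))))  →  r(s(s(r(join(r(k), r(k), s(p), s(p))))))
Unit:  drop u (×2)
Sort arguments:  r(s(s(r(join(r(k), r(k), s(p), s(p))))))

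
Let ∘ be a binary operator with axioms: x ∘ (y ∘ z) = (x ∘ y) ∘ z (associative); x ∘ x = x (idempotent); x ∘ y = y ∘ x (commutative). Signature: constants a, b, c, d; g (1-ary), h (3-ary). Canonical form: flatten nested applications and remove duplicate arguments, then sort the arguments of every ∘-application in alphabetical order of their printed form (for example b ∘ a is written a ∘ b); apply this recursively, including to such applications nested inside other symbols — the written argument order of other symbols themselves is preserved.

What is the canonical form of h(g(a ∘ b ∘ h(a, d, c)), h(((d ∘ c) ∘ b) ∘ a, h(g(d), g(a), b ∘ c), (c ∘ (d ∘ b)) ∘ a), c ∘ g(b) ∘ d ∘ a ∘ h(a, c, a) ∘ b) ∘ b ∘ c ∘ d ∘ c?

Answer: b ∘ c ∘ d ∘ h(g(a ∘ b ∘ h(a, d, c)), h(a ∘ b ∘ c ∘ d, h(g(d), g(a), b ∘ c), a ∘ b ∘ c ∘ d), a ∘ b ∘ c ∘ d ∘ g(b) ∘ h(a, c, a))

Derivation:
Canonicalize subterm:  h(g(a ∘ b ∘ h(a, d, c)), h(((d ∘ c) ∘ b) ∘ a, h(g(d), g(a), b ∘ c), (c ∘ (d ∘ b)) ∘ a), c ∘ g(b) ∘ d ∘ a ∘ h(a, c, a) ∘ b)  →  h(g(a ∘ b ∘ h(a, d, c)), h(a ∘ b ∘ c ∘ d, h(g(d), g(a), b ∘ c), a ∘ b ∘ c ∘ d), a ∘ b ∘ c ∘ d ∘ g(b) ∘ h(a, c, a))
Deduplicate:  drop duplicate c
Order the arguments:  b ∘ c ∘ d ∘ h(g(a ∘ b ∘ h(a, d, c)), h(a ∘ b ∘ c ∘ d, h(g(d), g(a), b ∘ c), a ∘ b ∘ c ∘ d), a ∘ b ∘ c ∘ d ∘ g(b) ∘ h(a, c, a))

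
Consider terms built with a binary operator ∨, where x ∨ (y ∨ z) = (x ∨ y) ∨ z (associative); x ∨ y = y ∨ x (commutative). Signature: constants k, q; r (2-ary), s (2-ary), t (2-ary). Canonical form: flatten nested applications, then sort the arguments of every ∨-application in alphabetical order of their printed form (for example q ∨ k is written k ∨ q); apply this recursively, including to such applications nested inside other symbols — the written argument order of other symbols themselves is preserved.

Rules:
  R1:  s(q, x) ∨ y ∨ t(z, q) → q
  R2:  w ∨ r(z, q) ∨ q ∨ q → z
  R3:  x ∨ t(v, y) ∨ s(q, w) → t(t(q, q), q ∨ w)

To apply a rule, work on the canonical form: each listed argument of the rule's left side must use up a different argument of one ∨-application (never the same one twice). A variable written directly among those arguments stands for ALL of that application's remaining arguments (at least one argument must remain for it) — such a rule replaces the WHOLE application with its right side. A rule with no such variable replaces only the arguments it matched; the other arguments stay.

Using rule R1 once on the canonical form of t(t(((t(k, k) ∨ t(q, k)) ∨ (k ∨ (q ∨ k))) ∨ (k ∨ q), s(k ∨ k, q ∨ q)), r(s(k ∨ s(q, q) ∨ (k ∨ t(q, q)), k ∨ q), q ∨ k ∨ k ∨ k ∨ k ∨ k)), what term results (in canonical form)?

Canonical form:  t(t(k ∨ k ∨ k ∨ q ∨ q ∨ t(k, k) ∨ t(q, k), s(k ∨ k, q ∨ q)), r(s(k ∨ k ∨ s(q, q) ∨ t(q, q), k ∨ q), k ∨ k ∨ k ∨ k ∨ k ∨ q))
R1 matches:  uses s(q, q), t(q, q);  x := q, y := k ∨ k, z := q
The variable takes the whole remainder — replace the entire application.
New term:  t(t(k ∨ k ∨ k ∨ q ∨ q ∨ t(k, k) ∨ t(q, k), s(k ∨ k, q ∨ q)), r(s(q, k ∨ q), k ∨ k ∨ k ∨ k ∨ k ∨ q))

Answer: t(t(k ∨ k ∨ k ∨ q ∨ q ∨ t(k, k) ∨ t(q, k), s(k ∨ k, q ∨ q)), r(s(q, k ∨ q), k ∨ k ∨ k ∨ k ∨ k ∨ q))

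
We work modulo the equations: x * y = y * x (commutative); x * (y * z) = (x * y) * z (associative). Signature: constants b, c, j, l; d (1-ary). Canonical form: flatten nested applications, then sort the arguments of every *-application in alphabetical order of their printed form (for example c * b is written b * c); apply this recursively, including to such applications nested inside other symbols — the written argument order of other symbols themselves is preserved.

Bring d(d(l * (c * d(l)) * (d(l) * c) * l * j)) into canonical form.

Work inside:  l * (c * d(l)) * (d(l) * c) * l * j
Merge nested applications:  l * c * d(l) * d(l) * c * l * j
Order the arguments:  c * c * d(l) * d(l) * j * l * l
Rebuild:  d(d(c * c * d(l) * d(l) * j * l * l))

Answer: d(d(c * c * d(l) * d(l) * j * l * l))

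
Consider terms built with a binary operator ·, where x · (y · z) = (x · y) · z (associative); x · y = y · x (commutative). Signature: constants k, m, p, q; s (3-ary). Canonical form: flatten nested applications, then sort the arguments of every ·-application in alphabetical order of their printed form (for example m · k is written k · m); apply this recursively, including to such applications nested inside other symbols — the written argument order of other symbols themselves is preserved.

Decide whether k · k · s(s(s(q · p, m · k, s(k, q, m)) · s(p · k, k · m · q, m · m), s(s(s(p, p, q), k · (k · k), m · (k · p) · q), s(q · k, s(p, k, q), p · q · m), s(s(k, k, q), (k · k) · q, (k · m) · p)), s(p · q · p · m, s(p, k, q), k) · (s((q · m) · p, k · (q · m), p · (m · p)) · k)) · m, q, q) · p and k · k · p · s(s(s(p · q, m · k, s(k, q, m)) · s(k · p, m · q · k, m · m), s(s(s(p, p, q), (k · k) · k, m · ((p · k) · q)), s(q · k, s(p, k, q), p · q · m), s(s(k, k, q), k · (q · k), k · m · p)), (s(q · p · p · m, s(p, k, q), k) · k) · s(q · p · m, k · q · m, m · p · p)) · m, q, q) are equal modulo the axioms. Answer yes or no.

Answer: yes — both canonical forms are k · k · p · s(m · s(s(k · p, k · m · q, m · m) · s(p · q, k · m, s(k, q, m)), s(s(s(p, p, q), k · k · k, k · m · p · q), s(k · q, s(p, k, q), m · p · q), s(s(k, k, q), k · k · q, k · m · p)), k · s(m · p · p · q, s(p, k, q), k) · s(m · p · q, k · m · q, m · p · p)), q, q)

Derivation:
Left:  k · k · s(s(s(q · p, m · k, s(k, q, m)) · s(p · k, k · m · q, m · m), s(s(s(p, p, q), k · (k · k), m · (k · p) · q), s(q · k, s(p, k, q), p · q · m), s(s(k, k, q), (k · k) · q, (k · m) · p)), s(p · q · p · m, s(p, k, q), k) · (s((q · m) · p, k · (q · m), p · (m · p)) · k)) · m, q, q) · p
  Inside:  s(s(s(q · p, m · k, s(k, q, m)) · s(p · k, k · m · q, m · m), s(s(s(p, p, q), k · (k · k), m · (k · p) · q), s(q · k, s(p, k, q), p · q · m), s(s(k, k, q), (k · k) · q, (k · m) · p)), s(p · q · p · m, s(p, k, q), k) · (s((q · m) · p, k · (q · m), p · (m · p)) · k)) · m, q, q)  →  s(m · s(s(k · p, k · m · q, m · m) · s(p · q, k · m, s(k, q, m)), s(s(s(p, p, q), k · k · k, k · m · p · q), s(k · q, s(p, k, q), m · p · q), s(s(k, k, q), k · k · q, k · m · p)), k · s(m · p · p · q, s(p, k, q), k) · s(m · p · q, k · m · q, m · p · p)), q, q)
  Sort:  k · k · p · s(m · s(s(k · p, k · m · q, m · m) · s(p · q, k · m, s(k, q, m)), s(s(s(p, p, q), k · k · k, k · m · p · q), s(k · q, s(p, k, q), m · p · q), s(s(k, k, q), k · k · q, k · m · p)), k · s(m · p · p · q, s(p, k, q), k) · s(m · p · q, k · m · q, m · p · p)), q, q)
Right:  k · k · p · s(s(s(p · q, m · k, s(k, q, m)) · s(k · p, m · q · k, m · m), s(s(s(p, p, q), (k · k) · k, m · ((p · k) · q)), s(q · k, s(p, k, q), p · q · m), s(s(k, k, q), k · (q · k), k · m · p)), (s(q · p · p · m, s(p, k, q), k) · k) · s(q · p · m, k · q · m, m · p · p)) · m, q, q)
  Inside:  s(s(s(p · q, m · k, s(k, q, m)) · s(k · p, m · q · k, m · m), s(s(s(p, p, q), (k · k) · k, m · ((p · k) · q)), s(q · k, s(p, k, q), p · q · m), s(s(k, k, q), k · (q · k), k · m · p)), (s(q · p · p · m, s(p, k, q), k) · k) · s(q · p · m, k · q · m, m · p · p)) · m, q, q)  →  s(m · s(s(k · p, k · m · q, m · m) · s(p · q, k · m, s(k, q, m)), s(s(s(p, p, q), k · k · k, k · m · p · q), s(k · q, s(p, k, q), m · p · q), s(s(k, k, q), k · k · q, k · m · p)), k · s(m · p · p · q, s(p, k, q), k) · s(m · p · q, k · m · q, m · p · p)), q, q)
  Sort:  k · k · p · s(m · s(s(k · p, k · m · q, m · m) · s(p · q, k · m, s(k, q, m)), s(s(s(p, p, q), k · k · k, k · m · p · q), s(k · q, s(p, k, q), m · p · q), s(s(k, k, q), k · k · q, k · m · p)), k · s(m · p · p · q, s(p, k, q), k) · s(m · p · q, k · m · q, m · p · p)), q, q)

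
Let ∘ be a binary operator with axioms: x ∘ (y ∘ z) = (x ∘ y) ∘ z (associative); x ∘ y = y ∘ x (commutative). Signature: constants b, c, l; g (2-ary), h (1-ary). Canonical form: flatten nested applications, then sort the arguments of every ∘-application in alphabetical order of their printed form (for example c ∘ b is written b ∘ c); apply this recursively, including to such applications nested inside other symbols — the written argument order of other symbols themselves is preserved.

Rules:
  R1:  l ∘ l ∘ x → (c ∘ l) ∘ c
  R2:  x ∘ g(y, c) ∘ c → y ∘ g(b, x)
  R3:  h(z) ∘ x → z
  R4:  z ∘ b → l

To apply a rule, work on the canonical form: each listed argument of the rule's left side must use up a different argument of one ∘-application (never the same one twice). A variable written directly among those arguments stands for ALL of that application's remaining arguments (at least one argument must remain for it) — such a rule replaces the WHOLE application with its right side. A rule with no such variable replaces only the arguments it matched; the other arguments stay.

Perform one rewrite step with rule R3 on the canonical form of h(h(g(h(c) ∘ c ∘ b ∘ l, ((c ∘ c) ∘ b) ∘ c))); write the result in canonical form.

Answer: h(h(g(c, b ∘ c ∘ c ∘ c)))

Derivation:
Canonical form:  h(h(g(b ∘ c ∘ h(c) ∘ l, b ∘ c ∘ c ∘ c)))
Match R3:  consume h(c);  x := b ∘ c ∘ l, z := c
Every leftover argument binds to the variable; the entire application is replaced.
Result:  h(h(g(c, b ∘ c ∘ c ∘ c)))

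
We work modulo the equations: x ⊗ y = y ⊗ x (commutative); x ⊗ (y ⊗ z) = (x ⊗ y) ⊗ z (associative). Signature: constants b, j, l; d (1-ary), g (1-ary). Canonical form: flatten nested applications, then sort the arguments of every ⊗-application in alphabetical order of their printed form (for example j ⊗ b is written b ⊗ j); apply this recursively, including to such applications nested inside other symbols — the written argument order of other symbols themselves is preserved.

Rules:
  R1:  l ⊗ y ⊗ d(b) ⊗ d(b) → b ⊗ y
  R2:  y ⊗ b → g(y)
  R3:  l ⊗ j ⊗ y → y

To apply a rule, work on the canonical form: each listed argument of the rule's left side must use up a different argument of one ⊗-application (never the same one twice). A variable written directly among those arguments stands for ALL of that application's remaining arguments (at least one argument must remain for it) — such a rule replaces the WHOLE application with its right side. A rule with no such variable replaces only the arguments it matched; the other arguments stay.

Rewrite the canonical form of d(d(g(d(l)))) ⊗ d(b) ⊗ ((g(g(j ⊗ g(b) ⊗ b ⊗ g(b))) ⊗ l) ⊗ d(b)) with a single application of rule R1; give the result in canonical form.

Canonical form:  d(b) ⊗ d(b) ⊗ d(d(g(d(l)))) ⊗ g(g(b ⊗ g(b) ⊗ g(b) ⊗ j)) ⊗ l
Match R1:  consume d(b), d(b), l;  y := d(d(g(d(l)))) ⊗ g(g(b ⊗ g(b) ⊗ g(b) ⊗ j))
The extension variable absorbs all remaining arguments, so the whole application is rewritten.
New term:  b ⊗ d(d(g(d(l)))) ⊗ g(g(b ⊗ g(b) ⊗ g(b) ⊗ j))

Answer: b ⊗ d(d(g(d(l)))) ⊗ g(g(b ⊗ g(b) ⊗ g(b) ⊗ j))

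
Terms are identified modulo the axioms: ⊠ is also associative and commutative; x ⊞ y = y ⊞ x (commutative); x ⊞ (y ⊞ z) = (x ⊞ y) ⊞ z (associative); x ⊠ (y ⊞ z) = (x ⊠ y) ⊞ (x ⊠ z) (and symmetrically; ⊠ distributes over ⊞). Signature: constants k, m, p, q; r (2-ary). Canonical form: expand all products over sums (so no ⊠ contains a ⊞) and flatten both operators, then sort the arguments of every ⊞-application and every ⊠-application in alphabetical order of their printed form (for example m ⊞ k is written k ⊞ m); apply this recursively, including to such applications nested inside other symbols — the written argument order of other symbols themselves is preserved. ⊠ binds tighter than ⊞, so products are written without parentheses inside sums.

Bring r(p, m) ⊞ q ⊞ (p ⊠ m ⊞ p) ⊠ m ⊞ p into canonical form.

Answer: m ⊠ m ⊠ p ⊞ m ⊠ p ⊞ p ⊞ q ⊞ r(p, m)

Derivation:
Expand products over sums:  r(p, m) ⊞ q ⊞ m ⊠ m ⊠ p ⊞ m ⊠ p ⊞ p
Sort:  m ⊠ m ⊠ p ⊞ m ⊠ p ⊞ p ⊞ q ⊞ r(p, m)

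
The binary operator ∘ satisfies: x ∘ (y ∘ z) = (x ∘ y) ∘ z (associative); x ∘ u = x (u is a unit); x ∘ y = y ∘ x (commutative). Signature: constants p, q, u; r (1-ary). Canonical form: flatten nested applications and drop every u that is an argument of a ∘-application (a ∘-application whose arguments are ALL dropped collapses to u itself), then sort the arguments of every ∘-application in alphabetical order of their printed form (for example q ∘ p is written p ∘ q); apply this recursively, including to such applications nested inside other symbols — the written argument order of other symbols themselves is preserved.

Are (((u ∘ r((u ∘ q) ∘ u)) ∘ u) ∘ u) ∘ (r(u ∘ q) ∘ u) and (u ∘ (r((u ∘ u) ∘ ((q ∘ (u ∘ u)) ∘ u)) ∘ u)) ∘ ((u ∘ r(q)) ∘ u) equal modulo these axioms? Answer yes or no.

Answer: yes — both canonical forms are r(q) ∘ r(q)

Derivation:
Left:  (((u ∘ r((u ∘ q) ∘ u)) ∘ u) ∘ u) ∘ (r(u ∘ q) ∘ u)
  Un-nest:  u ∘ r((u ∘ q) ∘ u) ∘ u ∘ u ∘ r(u ∘ q) ∘ u
  Canonicalize subterm:  r((u ∘ q) ∘ u)  →  r(q)
  Simplify inside:  r(u ∘ q)  →  r(q)
  Unit:  drop u (×4)
  Order the arguments:  r(q) ∘ r(q)
Right:  (u ∘ (r((u ∘ u) ∘ ((q ∘ (u ∘ u)) ∘ u)) ∘ u)) ∘ ((u ∘ r(q)) ∘ u)
  Un-nest:  u ∘ r((u ∘ u) ∘ ((q ∘ (u ∘ u)) ∘ u)) ∘ u ∘ u ∘ r(q) ∘ u
  Inside:  r((u ∘ u) ∘ ((q ∘ (u ∘ u)) ∘ u))  →  r(q)
  Drop the unit:  drop u (×4)
  Sort arguments:  r(q) ∘ r(q)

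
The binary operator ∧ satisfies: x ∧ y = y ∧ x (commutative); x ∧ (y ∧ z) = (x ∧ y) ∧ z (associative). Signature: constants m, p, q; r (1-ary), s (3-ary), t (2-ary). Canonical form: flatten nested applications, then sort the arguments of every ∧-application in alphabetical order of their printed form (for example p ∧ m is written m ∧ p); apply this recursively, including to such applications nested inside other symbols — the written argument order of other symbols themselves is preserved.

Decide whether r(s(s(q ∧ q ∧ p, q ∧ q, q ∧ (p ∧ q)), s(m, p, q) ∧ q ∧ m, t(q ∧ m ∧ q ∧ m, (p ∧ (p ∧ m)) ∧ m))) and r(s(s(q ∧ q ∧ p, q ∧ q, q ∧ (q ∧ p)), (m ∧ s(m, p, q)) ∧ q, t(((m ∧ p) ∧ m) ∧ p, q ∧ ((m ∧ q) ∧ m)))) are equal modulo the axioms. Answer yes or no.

Answer: no — r(s(s(p ∧ q ∧ q, q ∧ q, p ∧ q ∧ q), m ∧ q ∧ s(m, p, q), t(m ∧ m ∧ q ∧ q, m ∧ m ∧ p ∧ p))) vs r(s(s(p ∧ q ∧ q, q ∧ q, p ∧ q ∧ q), m ∧ q ∧ s(m, p, q), t(m ∧ m ∧ p ∧ p, m ∧ m ∧ q ∧ q)))

Derivation:
Left:  r(s(s(q ∧ q ∧ p, q ∧ q, q ∧ (p ∧ q)), s(m, p, q) ∧ q ∧ m, t(q ∧ m ∧ q ∧ m, (p ∧ (p ∧ m)) ∧ m)))
  Work inside:  (p ∧ (p ∧ m)) ∧ m
  Un-nest:  p ∧ p ∧ m ∧ m
  Order the arguments:  m ∧ m ∧ p ∧ p
  Rebuild:  r(s(s(p ∧ q ∧ q, q ∧ q, p ∧ q ∧ q), m ∧ q ∧ s(m, p, q), t(m ∧ m ∧ q ∧ q, m ∧ m ∧ p ∧ p)))
Right:  r(s(s(q ∧ q ∧ p, q ∧ q, q ∧ (q ∧ p)), (m ∧ s(m, p, q)) ∧ q, t(((m ∧ p) ∧ m) ∧ p, q ∧ ((m ∧ q) ∧ m))))
  Descend into:  (m ∧ s(m, p, q)) ∧ q
  Flatten:  m ∧ s(m, p, q) ∧ q
  Sort arguments:  m ∧ q ∧ s(m, p, q)
  Rebuild:  r(s(s(p ∧ q ∧ q, q ∧ q, p ∧ q ∧ q), m ∧ q ∧ s(m, p, q), t(m ∧ m ∧ p ∧ p, m ∧ m ∧ q ∧ q)))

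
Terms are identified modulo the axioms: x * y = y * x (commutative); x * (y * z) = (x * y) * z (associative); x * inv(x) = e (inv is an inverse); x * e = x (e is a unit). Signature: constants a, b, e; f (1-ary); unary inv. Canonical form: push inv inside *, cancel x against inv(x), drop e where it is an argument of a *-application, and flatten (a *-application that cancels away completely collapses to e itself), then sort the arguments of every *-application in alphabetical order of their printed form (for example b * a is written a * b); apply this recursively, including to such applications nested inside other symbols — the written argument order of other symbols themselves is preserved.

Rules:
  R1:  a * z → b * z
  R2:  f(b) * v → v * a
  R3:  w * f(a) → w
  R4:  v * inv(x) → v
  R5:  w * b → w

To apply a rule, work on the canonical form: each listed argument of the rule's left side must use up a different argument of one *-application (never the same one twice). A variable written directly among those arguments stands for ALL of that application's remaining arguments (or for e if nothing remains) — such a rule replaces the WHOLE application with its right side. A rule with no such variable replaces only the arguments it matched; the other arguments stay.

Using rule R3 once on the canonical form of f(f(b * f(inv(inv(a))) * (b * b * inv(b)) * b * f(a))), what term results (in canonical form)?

Canonical form:  f(f(b * b * b * f(a) * f(a)))
R3 matches:  uses f(a);  w := b * b * b * f(a)
The extension variable absorbs all remaining arguments, so the whole application is rewritten.
Result:  f(f(b * b * b * f(a)))

Answer: f(f(b * b * b * f(a)))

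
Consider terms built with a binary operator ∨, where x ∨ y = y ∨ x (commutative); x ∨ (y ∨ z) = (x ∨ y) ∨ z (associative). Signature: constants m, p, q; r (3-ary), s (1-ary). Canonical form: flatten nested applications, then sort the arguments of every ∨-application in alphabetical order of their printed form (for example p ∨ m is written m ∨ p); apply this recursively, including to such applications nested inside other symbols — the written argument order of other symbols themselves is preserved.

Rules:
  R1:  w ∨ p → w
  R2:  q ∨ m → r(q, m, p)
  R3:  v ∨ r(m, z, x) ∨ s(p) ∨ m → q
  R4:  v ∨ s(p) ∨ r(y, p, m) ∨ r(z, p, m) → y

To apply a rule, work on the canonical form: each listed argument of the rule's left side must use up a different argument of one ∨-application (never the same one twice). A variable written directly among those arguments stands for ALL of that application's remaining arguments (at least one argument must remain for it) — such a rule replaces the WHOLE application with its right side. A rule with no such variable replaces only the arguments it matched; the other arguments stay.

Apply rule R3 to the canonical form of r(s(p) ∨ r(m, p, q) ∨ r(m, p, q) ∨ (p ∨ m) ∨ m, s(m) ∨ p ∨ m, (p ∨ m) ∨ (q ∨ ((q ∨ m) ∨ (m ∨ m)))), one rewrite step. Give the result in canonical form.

Answer: r(q, m ∨ p ∨ s(m), m ∨ m ∨ m ∨ m ∨ p ∨ q ∨ q)

Derivation:
Canonical form:  r(m ∨ m ∨ p ∨ r(m, p, q) ∨ r(m, p, q) ∨ s(p), m ∨ p ∨ s(m), m ∨ m ∨ m ∨ m ∨ p ∨ q ∨ q)
Apply R3:  consuming m, r(m, p, q), s(p);  v := m ∨ p ∨ r(m, p, q), x := q, z := p
The variable takes the whole remainder — replace the entire application.
Result:  r(q, m ∨ p ∨ s(m), m ∨ m ∨ m ∨ m ∨ p ∨ q ∨ q)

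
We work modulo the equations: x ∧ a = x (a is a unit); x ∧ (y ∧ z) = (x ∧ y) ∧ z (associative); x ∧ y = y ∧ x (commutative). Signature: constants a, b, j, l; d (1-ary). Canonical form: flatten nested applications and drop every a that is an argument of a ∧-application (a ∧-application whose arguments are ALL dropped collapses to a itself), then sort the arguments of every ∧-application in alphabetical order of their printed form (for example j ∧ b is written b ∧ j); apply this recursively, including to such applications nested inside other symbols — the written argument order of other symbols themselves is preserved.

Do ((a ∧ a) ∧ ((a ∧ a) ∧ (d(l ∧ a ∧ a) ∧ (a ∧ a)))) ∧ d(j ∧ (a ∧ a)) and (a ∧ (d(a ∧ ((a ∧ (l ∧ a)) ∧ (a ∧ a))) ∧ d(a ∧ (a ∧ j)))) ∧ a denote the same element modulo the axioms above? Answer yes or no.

Left:  ((a ∧ a) ∧ ((a ∧ a) ∧ (d(l ∧ a ∧ a) ∧ (a ∧ a)))) ∧ d(j ∧ (a ∧ a))
  Merge nested applications:  a ∧ a ∧ a ∧ a ∧ d(l ∧ a ∧ a) ∧ a ∧ a ∧ d(j ∧ (a ∧ a))
  Inside:  d(l ∧ a ∧ a)  →  d(l)
  Canonicalize subterm:  d(j ∧ (a ∧ a))  →  d(j)
  Unit:  drop a (×6)
  Sort arguments:  d(j) ∧ d(l)
Right:  (a ∧ (d(a ∧ ((a ∧ (l ∧ a)) ∧ (a ∧ a))) ∧ d(a ∧ (a ∧ j)))) ∧ a
  Flatten:  a ∧ d(a ∧ ((a ∧ (l ∧ a)) ∧ (a ∧ a))) ∧ d(a ∧ (a ∧ j)) ∧ a
  Inside:  d(a ∧ ((a ∧ (l ∧ a)) ∧ (a ∧ a)))  →  d(l)
  Simplify inside:  d(a ∧ (a ∧ j))  →  d(j)
  Units out:  drop a (×2)
  Sort arguments:  d(j) ∧ d(l)

Answer: yes — both canonical forms are d(j) ∧ d(l)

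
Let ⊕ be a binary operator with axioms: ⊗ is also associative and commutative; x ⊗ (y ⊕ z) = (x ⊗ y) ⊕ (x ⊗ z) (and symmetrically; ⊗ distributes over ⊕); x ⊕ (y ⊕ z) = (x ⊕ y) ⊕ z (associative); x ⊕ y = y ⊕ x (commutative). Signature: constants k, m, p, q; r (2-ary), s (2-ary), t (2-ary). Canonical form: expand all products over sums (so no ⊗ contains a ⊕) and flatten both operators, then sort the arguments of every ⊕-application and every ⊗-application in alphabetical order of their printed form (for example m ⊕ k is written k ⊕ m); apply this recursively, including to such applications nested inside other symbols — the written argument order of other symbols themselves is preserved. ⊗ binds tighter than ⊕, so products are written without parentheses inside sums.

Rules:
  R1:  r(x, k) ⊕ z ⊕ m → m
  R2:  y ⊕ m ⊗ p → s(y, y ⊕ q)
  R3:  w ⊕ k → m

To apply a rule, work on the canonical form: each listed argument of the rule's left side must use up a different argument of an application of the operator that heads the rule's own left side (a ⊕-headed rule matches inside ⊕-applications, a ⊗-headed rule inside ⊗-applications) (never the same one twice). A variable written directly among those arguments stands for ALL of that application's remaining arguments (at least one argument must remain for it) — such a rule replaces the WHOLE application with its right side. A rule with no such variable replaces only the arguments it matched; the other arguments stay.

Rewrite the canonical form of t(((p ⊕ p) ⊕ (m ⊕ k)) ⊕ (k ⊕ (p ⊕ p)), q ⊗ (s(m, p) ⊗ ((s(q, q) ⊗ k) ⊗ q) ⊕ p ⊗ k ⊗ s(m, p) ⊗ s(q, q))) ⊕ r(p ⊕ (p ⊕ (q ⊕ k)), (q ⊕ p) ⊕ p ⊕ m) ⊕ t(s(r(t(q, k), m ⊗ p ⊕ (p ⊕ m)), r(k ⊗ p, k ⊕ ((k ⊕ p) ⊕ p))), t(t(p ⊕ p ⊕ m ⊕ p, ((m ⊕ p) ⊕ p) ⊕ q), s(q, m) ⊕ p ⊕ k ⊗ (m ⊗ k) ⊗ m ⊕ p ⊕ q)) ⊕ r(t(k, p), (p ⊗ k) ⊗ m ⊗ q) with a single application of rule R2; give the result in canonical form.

Answer: r(k ⊕ p ⊕ p ⊕ q, m ⊕ p ⊕ p ⊕ q) ⊕ r(t(k, p), k ⊗ m ⊗ p ⊗ q) ⊕ t(k ⊕ k ⊕ m ⊕ p ⊕ p ⊕ p ⊕ p, k ⊗ p ⊗ q ⊗ s(m, p) ⊗ s(q, q) ⊕ k ⊗ q ⊗ q ⊗ s(m, p) ⊗ s(q, q)) ⊕ t(s(r(t(q, k), s(m ⊕ p, m ⊕ p ⊕ q)), r(k ⊗ p, k ⊕ k ⊕ p ⊕ p)), t(t(m ⊕ p ⊕ p ⊕ p, m ⊕ p ⊕ p ⊕ q), k ⊗ k ⊗ m ⊗ m ⊕ p ⊕ p ⊕ q ⊕ s(q, m)))

Derivation:
Canonical form:  r(k ⊕ p ⊕ p ⊕ q, m ⊕ p ⊕ p ⊕ q) ⊕ r(t(k, p), k ⊗ m ⊗ p ⊗ q) ⊕ t(k ⊕ k ⊕ m ⊕ p ⊕ p ⊕ p ⊕ p, k ⊗ p ⊗ q ⊗ s(m, p) ⊗ s(q, q) ⊕ k ⊗ q ⊗ q ⊗ s(m, p) ⊗ s(q, q)) ⊕ t(s(r(t(q, k), m ⊕ m ⊗ p ⊕ p), r(k ⊗ p, k ⊕ k ⊕ p ⊕ p)), t(t(m ⊕ p ⊕ p ⊕ p, m ⊕ p ⊕ p ⊕ q), k ⊗ k ⊗ m ⊗ m ⊕ p ⊕ p ⊕ q ⊕ s(q, m)))
R2 matches:  uses m ⊗ p;  y := m ⊕ p
The extension variable absorbs all remaining arguments, so the whole application is rewritten.
New term:  r(k ⊕ p ⊕ p ⊕ q, m ⊕ p ⊕ p ⊕ q) ⊕ r(t(k, p), k ⊗ m ⊗ p ⊗ q) ⊕ t(k ⊕ k ⊕ m ⊕ p ⊕ p ⊕ p ⊕ p, k ⊗ p ⊗ q ⊗ s(m, p) ⊗ s(q, q) ⊕ k ⊗ q ⊗ q ⊗ s(m, p) ⊗ s(q, q)) ⊕ t(s(r(t(q, k), s(m ⊕ p, m ⊕ p ⊕ q)), r(k ⊗ p, k ⊕ k ⊕ p ⊕ p)), t(t(m ⊕ p ⊕ p ⊕ p, m ⊕ p ⊕ p ⊕ q), k ⊗ k ⊗ m ⊗ m ⊕ p ⊕ p ⊕ q ⊕ s(q, m)))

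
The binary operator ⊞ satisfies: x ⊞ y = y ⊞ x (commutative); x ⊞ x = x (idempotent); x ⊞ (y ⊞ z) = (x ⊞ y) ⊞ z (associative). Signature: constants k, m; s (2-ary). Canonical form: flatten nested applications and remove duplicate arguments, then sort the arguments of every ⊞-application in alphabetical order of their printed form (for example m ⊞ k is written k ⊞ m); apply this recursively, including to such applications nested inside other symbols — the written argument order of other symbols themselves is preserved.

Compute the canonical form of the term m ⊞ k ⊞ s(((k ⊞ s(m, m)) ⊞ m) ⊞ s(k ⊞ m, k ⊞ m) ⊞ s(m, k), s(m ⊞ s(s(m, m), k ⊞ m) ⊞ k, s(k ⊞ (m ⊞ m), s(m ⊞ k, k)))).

Inside:  s(((k ⊞ s(m, m)) ⊞ m) ⊞ s(k ⊞ m, k ⊞ m) ⊞ s(m, k), s(m ⊞ s(s(m, m), k ⊞ m) ⊞ k, s(k ⊞ (m ⊞ m), s(m ⊞ k, k))))  →  s(k ⊞ m ⊞ s(k ⊞ m, k ⊞ m) ⊞ s(m, k) ⊞ s(m, m), s(k ⊞ m ⊞ s(s(m, m), k ⊞ m), s(k ⊞ m, s(k ⊞ m, k))))
Sort arguments:  k ⊞ m ⊞ s(k ⊞ m ⊞ s(k ⊞ m, k ⊞ m) ⊞ s(m, k) ⊞ s(m, m), s(k ⊞ m ⊞ s(s(m, m), k ⊞ m), s(k ⊞ m, s(k ⊞ m, k))))

Answer: k ⊞ m ⊞ s(k ⊞ m ⊞ s(k ⊞ m, k ⊞ m) ⊞ s(m, k) ⊞ s(m, m), s(k ⊞ m ⊞ s(s(m, m), k ⊞ m), s(k ⊞ m, s(k ⊞ m, k))))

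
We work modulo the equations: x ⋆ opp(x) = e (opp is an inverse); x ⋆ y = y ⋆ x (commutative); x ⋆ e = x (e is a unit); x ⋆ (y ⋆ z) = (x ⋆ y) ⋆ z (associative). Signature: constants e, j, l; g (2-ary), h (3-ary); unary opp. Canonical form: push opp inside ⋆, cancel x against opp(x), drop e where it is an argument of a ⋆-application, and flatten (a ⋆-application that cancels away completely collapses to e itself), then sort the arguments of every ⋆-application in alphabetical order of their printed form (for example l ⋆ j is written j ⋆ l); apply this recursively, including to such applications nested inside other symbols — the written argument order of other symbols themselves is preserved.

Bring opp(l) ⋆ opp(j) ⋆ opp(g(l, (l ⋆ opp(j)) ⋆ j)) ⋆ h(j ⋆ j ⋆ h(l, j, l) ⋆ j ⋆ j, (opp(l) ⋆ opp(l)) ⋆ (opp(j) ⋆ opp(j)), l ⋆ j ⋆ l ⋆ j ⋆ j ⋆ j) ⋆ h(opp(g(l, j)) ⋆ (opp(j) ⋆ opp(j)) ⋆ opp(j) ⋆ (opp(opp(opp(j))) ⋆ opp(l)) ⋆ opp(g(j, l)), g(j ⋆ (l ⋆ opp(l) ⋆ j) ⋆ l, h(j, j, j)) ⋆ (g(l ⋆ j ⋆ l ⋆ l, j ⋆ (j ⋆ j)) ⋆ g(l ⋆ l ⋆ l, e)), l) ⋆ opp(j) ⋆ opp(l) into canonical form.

Push opp inside:  distribute opp over ⋆ and collapse double opp
Collect:  opp(l) ⋆ opp(l) ⋆ opp(j) ⋆ opp(j) ⋆ opp(g(l, l)) ⋆ h(h(l, j, l) ⋆ j ⋆ j ⋆ j ⋆ j, opp(j) ⋆ opp(j) ⋆ opp(l) ⋆ opp(l), j ⋆ j ⋆ j ⋆ j ⋆ l ⋆ l) ⋆ h(opp(g(j, l)) ⋆ opp(g(l, j)) ⋆ opp(j) ⋆ opp(j) ⋆ opp(j) ⋆ opp(j) ⋆ opp(l), g(j ⋆ j ⋆ l, h(j, j, j)) ⋆ g(j ⋆ l ⋆ l ⋆ l, j ⋆ j ⋆ j) ⋆ g(l ⋆ l ⋆ l, e), l)
Sort arguments:  h(h(l, j, l) ⋆ j ⋆ j ⋆ j ⋆ j, opp(j) ⋆ opp(j) ⋆ opp(l) ⋆ opp(l), j ⋆ j ⋆ j ⋆ j ⋆ l ⋆ l) ⋆ h(opp(g(j, l)) ⋆ opp(g(l, j)) ⋆ opp(j) ⋆ opp(j) ⋆ opp(j) ⋆ opp(j) ⋆ opp(l), g(j ⋆ j ⋆ l, h(j, j, j)) ⋆ g(j ⋆ l ⋆ l ⋆ l, j ⋆ j ⋆ j) ⋆ g(l ⋆ l ⋆ l, e), l) ⋆ opp(g(l, l)) ⋆ opp(j) ⋆ opp(j) ⋆ opp(l) ⋆ opp(l)

Answer: h(h(l, j, l) ⋆ j ⋆ j ⋆ j ⋆ j, opp(j) ⋆ opp(j) ⋆ opp(l) ⋆ opp(l), j ⋆ j ⋆ j ⋆ j ⋆ l ⋆ l) ⋆ h(opp(g(j, l)) ⋆ opp(g(l, j)) ⋆ opp(j) ⋆ opp(j) ⋆ opp(j) ⋆ opp(j) ⋆ opp(l), g(j ⋆ j ⋆ l, h(j, j, j)) ⋆ g(j ⋆ l ⋆ l ⋆ l, j ⋆ j ⋆ j) ⋆ g(l ⋆ l ⋆ l, e), l) ⋆ opp(g(l, l)) ⋆ opp(j) ⋆ opp(j) ⋆ opp(l) ⋆ opp(l)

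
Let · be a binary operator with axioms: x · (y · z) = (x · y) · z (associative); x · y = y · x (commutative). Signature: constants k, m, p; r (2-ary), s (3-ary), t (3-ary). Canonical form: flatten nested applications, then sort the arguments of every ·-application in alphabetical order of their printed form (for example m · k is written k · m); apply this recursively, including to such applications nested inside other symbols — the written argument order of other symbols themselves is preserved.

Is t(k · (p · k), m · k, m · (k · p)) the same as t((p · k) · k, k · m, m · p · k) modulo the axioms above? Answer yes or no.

Answer: yes — both canonical forms are t(k · k · p, k · m, k · m · p)

Derivation:
Left:  t(k · (p · k), m · k, m · (k · p))
  Descend into:  m · (k · p)
  Flatten:  m · k · p
  Sort:  k · m · p
  Put back:  t(k · k · p, k · m, k · m · p)
Right:  t((p · k) · k, k · m, m · p · k)
  Work inside:  (p · k) · k
  Flatten:  p · k · k
  Order the arguments:  k · k · p
  Rebuild:  t(k · k · p, k · m, k · m · p)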